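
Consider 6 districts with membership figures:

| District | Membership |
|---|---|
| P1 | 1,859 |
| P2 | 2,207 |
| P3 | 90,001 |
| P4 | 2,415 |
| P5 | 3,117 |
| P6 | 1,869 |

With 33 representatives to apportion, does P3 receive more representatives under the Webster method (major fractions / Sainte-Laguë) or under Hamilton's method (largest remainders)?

Hamilton

Webster: P1 1, P2 1, P3 28, P4 1, P5 1, P6 1.
Hamilton: P1 0, P2 1, P3 29, P4 1, P5 1, P6 1.
P3 gets 28 under Webster and 29 under Hamilton.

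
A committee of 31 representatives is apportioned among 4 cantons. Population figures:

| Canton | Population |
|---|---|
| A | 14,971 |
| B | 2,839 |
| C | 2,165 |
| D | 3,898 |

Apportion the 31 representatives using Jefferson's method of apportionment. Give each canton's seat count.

Standard divisor 23873/31 ≈ 770.097; standard quotas: A 19.440, B 3.687, C 2.811, D 5.062.
Rounding down gives 19, 3, 2, 5 = 29 seats, so the divisor must be adjusted.
With modified divisor 715.53: modified quotas A 20.923, B 3.968, C 3.026, D 5.448.
Rounding down: A 20, B 3, C 3, D 5 (total 31).

A=20; B=3; C=3; D=5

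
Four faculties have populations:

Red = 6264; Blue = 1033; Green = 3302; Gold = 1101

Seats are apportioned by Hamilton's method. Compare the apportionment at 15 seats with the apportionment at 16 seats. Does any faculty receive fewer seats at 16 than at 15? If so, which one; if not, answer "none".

Gold

At 15 seats: Red 8, Blue 1, Green 4, Gold 2.
At 16 seats: Red 9, Blue 1, Green 5, Gold 1.
Gold drops from 2 to 1.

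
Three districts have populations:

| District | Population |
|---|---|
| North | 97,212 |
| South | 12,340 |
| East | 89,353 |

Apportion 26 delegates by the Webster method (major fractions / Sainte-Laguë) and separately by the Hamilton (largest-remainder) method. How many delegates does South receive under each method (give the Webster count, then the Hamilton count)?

2 and 1

Webster: North 13, South 2, East 11.
Hamilton: North 13, South 1, East 12.
South gets 2 under Webster and 1 under Hamilton.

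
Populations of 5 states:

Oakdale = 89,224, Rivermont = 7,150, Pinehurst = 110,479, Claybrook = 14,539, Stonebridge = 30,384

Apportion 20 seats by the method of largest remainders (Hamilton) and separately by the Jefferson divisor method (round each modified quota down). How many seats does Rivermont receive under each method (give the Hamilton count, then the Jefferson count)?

1 and 0

Hamilton: Oakdale 7, Rivermont 1, Pinehurst 9, Claybrook 1, Stonebridge 2.
Jefferson: Oakdale 8, Rivermont 0, Pinehurst 9, Claybrook 1, Stonebridge 2.
Rivermont gets 1 under Hamilton and 0 under Jefferson.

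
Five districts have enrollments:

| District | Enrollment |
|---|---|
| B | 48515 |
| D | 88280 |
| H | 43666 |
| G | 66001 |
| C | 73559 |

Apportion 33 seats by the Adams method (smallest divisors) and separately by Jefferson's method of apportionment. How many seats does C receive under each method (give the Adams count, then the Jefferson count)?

Adams: B 5, D 9, H 5, G 7, C 7.
Jefferson: B 5, D 9, H 4, G 7, C 8.
C gets 7 under Adams and 8 under Jefferson.

7 and 8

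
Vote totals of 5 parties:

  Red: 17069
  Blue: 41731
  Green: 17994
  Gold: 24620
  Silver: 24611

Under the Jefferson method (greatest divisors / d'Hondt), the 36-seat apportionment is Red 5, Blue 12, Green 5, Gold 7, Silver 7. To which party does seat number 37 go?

Blue

Priority for the next seat is population ÷ (current seats + 1).
Priorities: Red 2844.833, Blue 3210.077, Green 2999.000, Gold 3077.500, Silver 3076.375.
Highest priority: Blue.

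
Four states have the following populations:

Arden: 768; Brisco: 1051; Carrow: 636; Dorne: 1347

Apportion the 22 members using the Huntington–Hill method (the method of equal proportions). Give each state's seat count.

With divisor 176: modified quotas Arden 4.364, Brisco 5.972, Carrow 3.614, Dorne 7.653.
Geometric-mean thresholds: Arden √(4·5)=4.472, Brisco √(5·6)=5.477, Carrow √(3·4)=3.464, Dorne √(7·8)=7.483.
Each quota rounded against its threshold gives Arden 4, Brisco 6, Carrow 4, Dorne 8 (total 22).

Arden 4; Brisco 6; Carrow 4; Dorne 8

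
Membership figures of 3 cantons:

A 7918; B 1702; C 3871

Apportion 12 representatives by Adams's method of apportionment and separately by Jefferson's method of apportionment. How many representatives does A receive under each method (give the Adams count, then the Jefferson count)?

Adams: A 7, B 2, C 3.
Jefferson: A 8, B 1, C 3.
A gets 7 under Adams and 8 under Jefferson.

7 and 8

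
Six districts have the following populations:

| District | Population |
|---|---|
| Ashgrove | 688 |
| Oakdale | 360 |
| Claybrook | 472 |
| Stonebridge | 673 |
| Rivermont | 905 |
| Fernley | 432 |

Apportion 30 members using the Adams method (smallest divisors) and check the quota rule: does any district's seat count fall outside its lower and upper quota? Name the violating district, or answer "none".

Standard quotas: Ashgrove 5.847, Oakdale 3.059, Claybrook 4.011, Stonebridge 5.720, Rivermont 7.691, Fernley 3.671.
Adams allocation: Ashgrove 6, Oakdale 3, Claybrook 4, Stonebridge 6, Rivermont 7, Fernley 4.
Every allocation lies between the lower and upper quota.

none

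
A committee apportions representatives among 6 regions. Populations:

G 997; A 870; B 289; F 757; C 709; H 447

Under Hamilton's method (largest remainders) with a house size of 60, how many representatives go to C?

10

The standard divisor is 4069/60 ≈ 67.817.
Standard quotas: G 14.701, A 12.829, B 4.261, F 11.162, C 10.455, H 6.591.
Lower quotas: G 14, A 12, B 4, F 11, C 10, H 6 (sum 57, leaving 3 seats).
Remainders in descending order: A 0.829, G 0.701, H 0.591, C 0.455, B 0.261, F 0.162.
The surplus seats go to A, G, H.
C receives 10.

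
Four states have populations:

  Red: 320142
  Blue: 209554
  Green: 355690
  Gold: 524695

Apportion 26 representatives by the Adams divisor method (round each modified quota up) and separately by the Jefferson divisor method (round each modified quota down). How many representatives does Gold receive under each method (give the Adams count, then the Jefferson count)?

Adams: Red 6, Blue 4, Green 7, Gold 9.
Jefferson: Red 6, Blue 4, Green 6, Gold 10.
Gold gets 9 under Adams and 10 under Jefferson.

9 and 10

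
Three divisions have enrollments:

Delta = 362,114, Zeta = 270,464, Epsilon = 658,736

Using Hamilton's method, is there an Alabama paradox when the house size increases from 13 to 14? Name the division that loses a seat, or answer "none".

none

At 13 seats: Delta 4, Zeta 3, Epsilon 6.
At 14 seats: Delta 4, Zeta 3, Epsilon 7.
No division's allocation decreased.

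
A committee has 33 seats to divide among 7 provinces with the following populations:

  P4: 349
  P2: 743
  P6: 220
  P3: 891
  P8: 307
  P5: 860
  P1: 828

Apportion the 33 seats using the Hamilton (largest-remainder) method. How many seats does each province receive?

Standard divisor: 4198 ÷ 33 ≈ 127.212.
Standard quotas: P4 2.743, P2 5.841, P6 1.729, P3 7.004, P8 2.413, P5 6.760, P1 6.509.
Lower quotas: P4 2, P2 5, P6 1, P3 7, P8 2, P5 6, P1 6 (sum 29, leaving 4 seats).
Remainders in descending order: P2 0.841, P5 0.760, P4 0.743, P6 0.729, P1 0.509, P8 0.413, P3 0.004.
The surplus seats go to P2, P5, P4, P6.

P4: 3, P2: 6, P6: 2, P3: 7, P8: 2, P5: 7, P1: 6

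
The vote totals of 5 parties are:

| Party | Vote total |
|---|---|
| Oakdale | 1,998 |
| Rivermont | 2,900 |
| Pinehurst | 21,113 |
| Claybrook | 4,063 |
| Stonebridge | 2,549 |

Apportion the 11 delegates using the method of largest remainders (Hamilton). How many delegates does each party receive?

Oakdale: 1, Rivermont: 1, Pinehurst: 7, Claybrook: 1, Stonebridge: 1

The standard divisor is 32623/11 ≈ 2965.727.
Standard quotas: Oakdale 0.6737, Rivermont 0.9778, Pinehurst 7.1190, Claybrook 1.3700, Stonebridge 0.8595.
Lower quotas: Oakdale 0, Rivermont 0, Pinehurst 7, Claybrook 1, Stonebridge 0 (sum 8, leaving 3 seats).
Remainders in descending order: Rivermont 0.9778, Stonebridge 0.8595, Oakdale 0.6737, Claybrook 0.3700, Pinehurst 0.1190.
Largest remainders: Rivermont, Stonebridge, Oakdale receive the extra seats.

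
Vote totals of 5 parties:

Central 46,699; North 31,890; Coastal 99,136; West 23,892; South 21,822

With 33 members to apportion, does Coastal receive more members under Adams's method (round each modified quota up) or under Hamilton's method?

Hamilton

Adams: Central 7, North 5, Coastal 14, West 4, South 3.
Hamilton: Central 7, North 5, Coastal 15, West 3, South 3.
Coastal gets 14 under Adams and 15 under Hamilton.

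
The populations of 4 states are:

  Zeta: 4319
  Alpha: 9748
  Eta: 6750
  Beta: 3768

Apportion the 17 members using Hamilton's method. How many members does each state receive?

Standard divisor: 24585 ÷ 17 ≈ 1446.176.
Standard quotas: Zeta 2.9865, Alpha 6.7405, Eta 4.6675, Beta 2.6055.
Lower quotas: Zeta 2, Alpha 6, Eta 4, Beta 2 (sum 14, leaving 3 seats).
Remainders in descending order: Zeta 0.9865, Alpha 0.7405, Eta 0.6675, Beta 0.6055.
Largest remainders: Zeta, Alpha, Eta receive the extra seats.

Zeta=3, Alpha=7, Eta=5, Beta=2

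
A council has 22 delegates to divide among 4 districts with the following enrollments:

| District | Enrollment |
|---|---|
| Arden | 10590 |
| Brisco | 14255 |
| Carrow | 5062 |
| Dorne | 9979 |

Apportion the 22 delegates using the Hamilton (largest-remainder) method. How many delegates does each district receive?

Arden 6; Brisco 8; Carrow 3; Dorne 5

Standard divisor: 39886 ÷ 22 = 1813.
Standard quotas: Arden 5.8411, Brisco 7.8627, Carrow 2.7921, Dorne 5.5041.
Lower quotas: Arden 5, Brisco 7, Carrow 2, Dorne 5 (sum 19, leaving 3 seats).
Remainders in descending order: Brisco 0.8627, Arden 0.8411, Carrow 0.7921, Dorne 0.5041.
Largest remainders: Brisco, Arden, Carrow receive the extra seats.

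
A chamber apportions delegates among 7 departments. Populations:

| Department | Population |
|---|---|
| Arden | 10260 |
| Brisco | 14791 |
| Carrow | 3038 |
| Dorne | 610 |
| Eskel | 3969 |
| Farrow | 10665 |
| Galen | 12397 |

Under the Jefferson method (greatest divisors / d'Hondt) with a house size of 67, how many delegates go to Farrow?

13

Standard divisor 55730/67 ≈ 831.791; standard quotas: Arden 12.335, Brisco 17.782, Carrow 3.652, Dorne 0.733, Eskel 4.772, Farrow 12.822, Galen 14.904.
Rounding down gives 12, 17, 3, 0, 4, 12, 14 = 62 seats, so the divisor must be adjusted.
With modified divisor 780: modified quotas Arden 13.154, Brisco 18.963, Carrow 3.895, Dorne 0.782, Eskel 5.088, Farrow 13.673, Galen 15.894.
Rounding down: Arden 13, Brisco 18, Carrow 3, Dorne 0, Eskel 5, Farrow 13, Galen 15 (total 67).
Farrow receives 13.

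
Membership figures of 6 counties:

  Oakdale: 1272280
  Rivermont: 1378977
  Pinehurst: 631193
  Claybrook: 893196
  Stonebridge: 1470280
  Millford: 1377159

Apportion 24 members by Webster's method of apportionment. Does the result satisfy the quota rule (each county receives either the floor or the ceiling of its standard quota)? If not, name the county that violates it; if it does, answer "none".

none

Standard quotas: Oakdale 4.348, Rivermont 4.712, Pinehurst 2.157, Claybrook 3.052, Stonebridge 5.024, Millford 4.706.
Webster allocation: Oakdale 4, Rivermont 5, Pinehurst 2, Claybrook 3, Stonebridge 5, Millford 5.
Every allocation lies between the lower and upper quota.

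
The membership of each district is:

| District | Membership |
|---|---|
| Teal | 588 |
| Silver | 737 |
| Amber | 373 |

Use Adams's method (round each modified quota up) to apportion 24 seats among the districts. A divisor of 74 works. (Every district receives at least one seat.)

With modified divisor 74: modified quotas Teal 7.946, Silver 9.959, Amber 5.041.
Rounding up: Teal 8, Silver 10, Amber 6 (total 24).

Teal=8, Silver=10, Amber=6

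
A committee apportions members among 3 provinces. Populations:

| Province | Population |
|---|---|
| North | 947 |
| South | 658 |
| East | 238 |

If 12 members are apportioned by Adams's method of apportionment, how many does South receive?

4

Standard divisor 1843/12 ≈ 153.583; standard quotas: North 6.166, South 4.284, East 1.550.
Rounding up gives 7, 5, 2 = 14 seats, so the divisor must be adjusted.
With modified divisor 180: modified quotas North 5.261, South 3.656, East 1.322.
Rounding up: North 6, South 4, East 2 (total 12).
South receives 4.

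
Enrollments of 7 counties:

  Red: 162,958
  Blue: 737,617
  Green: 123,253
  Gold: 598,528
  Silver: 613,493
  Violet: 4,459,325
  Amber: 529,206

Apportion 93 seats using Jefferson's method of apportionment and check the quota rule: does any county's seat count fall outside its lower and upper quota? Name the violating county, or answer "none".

Standard quotas: Red 2.098, Blue 9.495, Green 1.587, Gold 7.705, Silver 7.898, Violet 57.405, Amber 6.813.
Jefferson allocation: Red 2, Blue 9, Green 1, Gold 7, Silver 8, Violet 59, Amber 7.
Violet has quota 57.405 (lower 57, upper 58) but receives 59 — outside the quota interval.

Violet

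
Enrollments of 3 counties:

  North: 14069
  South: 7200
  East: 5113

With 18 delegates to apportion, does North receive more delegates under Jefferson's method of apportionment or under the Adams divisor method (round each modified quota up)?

Jefferson: North 10, South 5, East 3.
Adams: North 9, South 5, East 4.
North gets 10 under Jefferson and 9 under Adams.

Jefferson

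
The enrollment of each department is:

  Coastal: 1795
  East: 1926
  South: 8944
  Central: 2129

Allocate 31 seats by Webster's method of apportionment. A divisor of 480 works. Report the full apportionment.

Coastal=4; East=4; South=19; Central=4

With modified divisor 480: modified quotas Coastal 3.740, East 4.013, South 18.633, Central 4.435.
Rounding to the nearest integer: Coastal 4, East 4, South 19, Central 4 (total 31).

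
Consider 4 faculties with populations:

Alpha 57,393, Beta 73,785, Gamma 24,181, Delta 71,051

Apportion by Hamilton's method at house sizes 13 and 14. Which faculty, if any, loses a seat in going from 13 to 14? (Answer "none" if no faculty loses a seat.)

Gamma

At 13 seats: Alpha 3, Beta 4, Gamma 2, Delta 4.
At 14 seats: Alpha 4, Beta 5, Gamma 1, Delta 4.
Gamma drops from 2 to 1.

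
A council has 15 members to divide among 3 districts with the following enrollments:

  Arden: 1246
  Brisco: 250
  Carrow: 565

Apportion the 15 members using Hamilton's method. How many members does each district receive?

Total 2061; standard divisor 2061/15 ≈ 137.4.
Standard quotas: Arden 9.068, Brisco 1.820, Carrow 4.112.
Lower quotas: Arden 9, Brisco 1, Carrow 4 (sum 14, leaving 1 seat).
Remainders in descending order: Brisco 0.820, Carrow 0.112, Arden 0.068.
The surplus seat goes to Brisco.

Arden 9, Brisco 2, Carrow 4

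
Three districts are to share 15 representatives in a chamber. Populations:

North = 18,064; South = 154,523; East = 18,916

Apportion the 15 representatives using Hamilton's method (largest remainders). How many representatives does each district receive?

North: 1, South: 12, East: 2

Total 191503; standard divisor 191503/15 ≈ 12766.867.
Standard quotas: North 1.4149, South 12.1034, East 1.4816.
Lower quotas: North 1, South 12, East 1 (sum 14, leaving 1 seat).
Remainders in descending order: East 0.4816, North 0.4149, South 0.1034.
The surplus seat goes to East.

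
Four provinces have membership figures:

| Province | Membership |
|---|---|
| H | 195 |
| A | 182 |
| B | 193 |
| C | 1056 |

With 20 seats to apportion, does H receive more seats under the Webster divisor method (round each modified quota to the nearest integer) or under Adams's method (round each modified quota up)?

Adams

Webster: H 2, A 2, B 2, C 14.
Adams: H 3, A 2, B 3, C 12.
H gets 2 under Webster and 3 under Adams.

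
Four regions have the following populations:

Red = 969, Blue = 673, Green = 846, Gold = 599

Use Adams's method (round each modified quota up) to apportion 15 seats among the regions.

Standard divisor 3087/15 ≈ 205.8; standard quotas: Red 4.708, Blue 3.270, Green 4.111, Gold 2.911.
Rounding up gives 5, 4, 5, 3 = 17 seats, so the divisor must be adjusted.
With modified divisor 230: modified quotas Red 4.213, Blue 2.926, Green 3.678, Gold 2.604.
Rounding up: Red 5, Blue 3, Green 4, Gold 3 (total 15).

Red 5, Blue 3, Green 4, Gold 3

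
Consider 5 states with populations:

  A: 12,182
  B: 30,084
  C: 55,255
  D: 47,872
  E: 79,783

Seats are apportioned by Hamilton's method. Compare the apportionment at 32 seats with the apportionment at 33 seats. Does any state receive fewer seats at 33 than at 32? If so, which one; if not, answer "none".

none

At 32 seats: A 2, B 4, C 8, D 7, E 11.
At 33 seats: A 2, B 4, C 8, D 7, E 12.
No state's allocation decreased.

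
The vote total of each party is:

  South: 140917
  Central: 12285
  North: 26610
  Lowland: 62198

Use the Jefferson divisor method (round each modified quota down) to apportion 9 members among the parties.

Standard divisor 242010/9 ≈ 26890; standard quotas: South 5.240, Central 0.457, North 0.990, Lowland 2.313.
Rounding down gives 5, 0, 0, 2 = 7 seats, so the divisor must be adjusted.
With modified divisor 22100: modified quotas South 6.376, Central 0.556, North 1.204, Lowland 2.814.
Rounding down: South 6, Central 0, North 1, Lowland 2 (total 9).

South 6; Central 0; North 1; Lowland 2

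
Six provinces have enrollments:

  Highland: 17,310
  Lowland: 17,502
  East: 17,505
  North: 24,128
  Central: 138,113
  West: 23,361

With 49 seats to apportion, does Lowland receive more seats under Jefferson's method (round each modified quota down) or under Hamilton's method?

Hamilton

Jefferson: Highland 3, Lowland 3, East 3, North 5, Central 30, West 5.
Hamilton: Highland 3, Lowland 4, East 4, North 5, Central 28, West 5.
Lowland gets 3 under Jefferson and 4 under Hamilton.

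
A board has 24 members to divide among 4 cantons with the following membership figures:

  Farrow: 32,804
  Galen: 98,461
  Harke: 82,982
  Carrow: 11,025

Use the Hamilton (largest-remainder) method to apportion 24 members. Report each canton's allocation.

Total 225272; standard divisor 225272/24 ≈ 9386.333.
Standard quotas: Farrow 3.4949, Galen 10.4898, Harke 8.8407, Carrow 1.1746.
Lower quotas: Farrow 3, Galen 10, Harke 8, Carrow 1 (sum 22, leaving 2 seats).
Remainders in descending order: Harke 0.8407, Farrow 0.4949, Galen 0.4898, Carrow 0.1746.
Largest remainders: Harke, Farrow receive the extra seats.

Farrow 4; Galen 10; Harke 9; Carrow 1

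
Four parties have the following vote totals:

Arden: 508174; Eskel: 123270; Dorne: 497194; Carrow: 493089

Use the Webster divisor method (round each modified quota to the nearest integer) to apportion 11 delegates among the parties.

Arden 4, Eskel 1, Dorne 3, Carrow 3

Standard divisor 1621727/11 ≈ 147429.727; standard quotas: Arden 3.447, Eskel 0.836, Dorne 3.372, Carrow 3.345.
Rounding to the nearest integer gives 3, 1, 3, 3 = 10 seats, so the divisor must be adjusted.
With modified divisor 143600: modified quotas Arden 3.539, Eskel 0.858, Dorne 3.462, Carrow 3.434.
Rounding to the nearest integer: Arden 4, Eskel 1, Dorne 3, Carrow 3 (total 11).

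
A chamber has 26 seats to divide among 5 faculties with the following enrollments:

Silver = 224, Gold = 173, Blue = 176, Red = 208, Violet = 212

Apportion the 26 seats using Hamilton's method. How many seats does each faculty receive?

The standard divisor is 993/26 ≈ 38.192.
Standard quotas: Silver 5.865, Gold 4.530, Blue 4.608, Red 5.446, Violet 5.551.
Lower quotas: Silver 5, Gold 4, Blue 4, Red 5, Violet 5 (sum 23, leaving 3 seats).
Remainders in descending order: Silver 0.865, Blue 0.608, Violet 0.551, Gold 0.530, Red 0.446.
The surplus seats go to Silver, Blue, Violet.

Silver 6, Gold 4, Blue 5, Red 5, Violet 6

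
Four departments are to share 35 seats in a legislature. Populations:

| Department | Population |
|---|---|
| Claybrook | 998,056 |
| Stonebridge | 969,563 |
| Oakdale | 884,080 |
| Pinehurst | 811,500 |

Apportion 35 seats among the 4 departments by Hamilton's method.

Claybrook=10, Stonebridge=9, Oakdale=8, Pinehurst=8

The standard divisor is 3663199/35 ≈ 104662.829.
Standard quotas: Claybrook 9.5359, Stonebridge 9.2637, Oakdale 8.4469, Pinehurst 7.7535.
Lower quotas: Claybrook 9, Stonebridge 9, Oakdale 8, Pinehurst 7 (sum 33, leaving 2 seats).
Remainders in descending order: Pinehurst 0.7535, Claybrook 0.5359, Oakdale 0.4469, Stonebridge 0.2637.
The surplus seats go to Pinehurst, Claybrook.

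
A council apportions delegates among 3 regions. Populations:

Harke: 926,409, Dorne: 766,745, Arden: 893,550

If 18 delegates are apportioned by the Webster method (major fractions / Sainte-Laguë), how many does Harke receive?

7

Standard divisor 2586704/18 ≈ 143705.778; standard quotas: Harke 6.447, Dorne 5.336, Arden 6.218.
Rounding to the nearest integer gives 6, 5, 6 = 17 seats, so the divisor must be adjusted.
With modified divisor 141000: modified quotas Harke 6.570, Dorne 5.438, Arden 6.337.
Rounding to the nearest integer: Harke 7, Dorne 5, Arden 6 (total 18).
Harke receives 7.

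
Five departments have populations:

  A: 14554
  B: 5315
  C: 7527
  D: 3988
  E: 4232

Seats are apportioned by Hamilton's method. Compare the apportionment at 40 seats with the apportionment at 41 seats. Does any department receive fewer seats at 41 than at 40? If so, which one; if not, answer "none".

D

At 40 seats: A 16, B 6, C 8, D 5, E 5.
At 41 seats: A 17, B 6, C 9, D 4, E 5.
D drops from 5 to 4.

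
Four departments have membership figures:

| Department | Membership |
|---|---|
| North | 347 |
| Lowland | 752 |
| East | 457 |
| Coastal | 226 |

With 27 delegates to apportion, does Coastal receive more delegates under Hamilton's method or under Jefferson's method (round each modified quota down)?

Hamilton: North 5, Lowland 11, East 7, Coastal 4.
Jefferson: North 5, Lowland 12, East 7, Coastal 3.
Coastal gets 4 under Hamilton and 3 under Jefferson.

Hamilton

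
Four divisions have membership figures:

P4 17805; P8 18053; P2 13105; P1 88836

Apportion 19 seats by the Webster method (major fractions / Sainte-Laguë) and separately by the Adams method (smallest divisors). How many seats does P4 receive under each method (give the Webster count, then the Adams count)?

Webster: P4 2, P8 3, P2 2, P1 12.
Adams: P4 3, P8 3, P2 2, P1 11.
P4 gets 2 under Webster and 3 under Adams.

2 and 3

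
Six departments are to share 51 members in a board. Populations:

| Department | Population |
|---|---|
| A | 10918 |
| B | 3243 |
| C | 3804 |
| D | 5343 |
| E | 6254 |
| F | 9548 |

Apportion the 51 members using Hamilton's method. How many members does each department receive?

A: 14, B: 4, C: 5, D: 7, E: 8, F: 13

Standard divisor: 39110 ÷ 51 ≈ 766.863.
Standard quotas: A 14.2372, B 4.2289, C 4.9605, D 6.9673, E 8.1553, F 12.4507.
Lower quotas: A 14, B 4, C 4, D 6, E 8, F 12 (sum 48, leaving 3 seats).
Remainders in descending order: D 0.9673, C 0.9605, F 0.4507, A 0.2372, B 0.2289, E 0.1553.
The surplus seats go to D, C, F.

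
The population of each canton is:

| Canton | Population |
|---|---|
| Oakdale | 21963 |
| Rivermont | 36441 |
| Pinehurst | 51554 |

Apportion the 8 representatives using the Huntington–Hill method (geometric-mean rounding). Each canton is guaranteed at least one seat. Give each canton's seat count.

With divisor 14880: modified quotas Oakdale 1.476, Rivermont 2.449, Pinehurst 3.465.
Geometric-mean thresholds: Oakdale √(1·2)=1.414, Rivermont √(2·3)=2.449, Pinehurst √(3·4)=3.464.
Each quota rounded against its threshold gives Oakdale 2, Rivermont 2, Pinehurst 4 (total 8).

Oakdale 2; Rivermont 2; Pinehurst 4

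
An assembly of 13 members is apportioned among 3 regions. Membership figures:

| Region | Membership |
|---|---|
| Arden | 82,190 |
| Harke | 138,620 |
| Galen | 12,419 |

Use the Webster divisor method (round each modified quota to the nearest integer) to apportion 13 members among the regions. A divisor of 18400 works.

With modified divisor 18400: modified quotas Arden 4.467, Harke 7.534, Galen 0.675.
Rounding to the nearest integer: Arden 4, Harke 8, Galen 1 (total 13).

Arden 4, Harke 8, Galen 1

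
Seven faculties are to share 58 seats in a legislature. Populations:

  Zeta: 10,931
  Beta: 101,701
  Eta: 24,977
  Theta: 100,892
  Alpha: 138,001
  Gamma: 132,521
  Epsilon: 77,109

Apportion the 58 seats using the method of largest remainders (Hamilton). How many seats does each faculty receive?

Zeta: 1; Beta: 10; Eta: 2; Theta: 10; Alpha: 14; Gamma: 13; Epsilon: 8

Total 586132; standard divisor 586132/58 ≈ 10105.724.
Standard quotas: Zeta 1.0817, Beta 10.0637, Eta 2.4716, Theta 9.9836, Alpha 13.6557, Gamma 13.1135, Epsilon 7.6302.
Lower quotas: Zeta 1, Beta 10, Eta 2, Theta 9, Alpha 13, Gamma 13, Epsilon 7 (sum 55, leaving 3 seats).
Remainders in descending order: Theta 0.9836, Alpha 0.6557, Epsilon 0.6302, Eta 0.4716, Gamma 0.1135, Zeta 0.0817, Beta 0.0637.
Largest remainders: Theta, Alpha, Epsilon receive the extra seats.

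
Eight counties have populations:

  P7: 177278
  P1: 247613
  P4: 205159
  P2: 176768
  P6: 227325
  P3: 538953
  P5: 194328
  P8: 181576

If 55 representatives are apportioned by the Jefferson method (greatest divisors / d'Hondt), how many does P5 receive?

Standard divisor 1949000/55 ≈ 35436.364; standard quotas: P7 5.003, P1 6.988, P4 5.790, P2 4.988, P6 6.415, P3 15.209, P5 5.484, P8 5.124.
Rounding down gives 5, 6, 5, 4, 6, 15, 5, 5 = 51 seats, so the divisor must be adjusted.
With modified divisor 33100: modified quotas P7 5.356, P1 7.481, P4 6.198, P2 5.340, P6 6.868, P3 16.283, P5 5.871, P8 5.486.
Rounding down: P7 5, P1 7, P4 6, P2 5, P6 6, P3 16, P5 5, P8 5 (total 55).
P5 receives 5.

5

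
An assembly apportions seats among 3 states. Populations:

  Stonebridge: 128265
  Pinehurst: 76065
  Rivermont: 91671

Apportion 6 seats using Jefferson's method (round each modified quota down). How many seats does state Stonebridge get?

Standard divisor 296001/6 ≈ 49333.5; standard quotas: Stonebridge 2.600, Pinehurst 1.542, Rivermont 1.858.
Rounding down gives 2, 1, 1 = 4 seats, so the divisor must be adjusted.
With modified divisor 40400: modified quotas Stonebridge 3.175, Pinehurst 1.883, Rivermont 2.269.
Rounding down: Stonebridge 3, Pinehurst 1, Rivermont 2 (total 6).
Stonebridge receives 3.

3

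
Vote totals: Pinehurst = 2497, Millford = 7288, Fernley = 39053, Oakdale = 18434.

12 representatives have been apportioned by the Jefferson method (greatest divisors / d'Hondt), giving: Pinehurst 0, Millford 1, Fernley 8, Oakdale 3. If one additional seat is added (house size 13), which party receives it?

Priority for the next seat is population ÷ (current seats + 1).
Priorities: Pinehurst 2497.000, Millford 3644.000, Fernley 4339.222, Oakdale 4608.500.
Highest priority: Oakdale.

Oakdale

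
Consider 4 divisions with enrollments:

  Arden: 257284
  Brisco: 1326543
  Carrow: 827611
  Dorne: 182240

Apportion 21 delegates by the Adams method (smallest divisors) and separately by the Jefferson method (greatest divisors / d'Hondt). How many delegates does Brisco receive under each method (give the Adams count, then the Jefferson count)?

10 and 11

Adams: Arden 2, Brisco 10, Carrow 7, Dorne 2.
Jefferson: Arden 2, Brisco 11, Carrow 7, Dorne 1.
Brisco gets 10 under Adams and 11 under Jefferson.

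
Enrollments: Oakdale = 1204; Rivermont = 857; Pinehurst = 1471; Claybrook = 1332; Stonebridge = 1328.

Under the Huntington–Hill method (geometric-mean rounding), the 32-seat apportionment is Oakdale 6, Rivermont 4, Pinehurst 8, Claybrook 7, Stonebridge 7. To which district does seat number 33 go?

Rivermont

Priority for the next seat is population ÷ (√(s·(s+1))).
Priorities: Oakdale 185.781, Rivermont 191.631, Pinehurst 173.359, Claybrook 177.996, Stonebridge 177.461.
Highest priority: Rivermont.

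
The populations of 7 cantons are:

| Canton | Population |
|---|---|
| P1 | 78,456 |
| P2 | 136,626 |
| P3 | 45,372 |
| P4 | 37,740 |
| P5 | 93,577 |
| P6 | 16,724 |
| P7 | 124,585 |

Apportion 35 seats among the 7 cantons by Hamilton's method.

The standard divisor is 533080/35 ≈ 15230.857.
Standard quotas: P1 5.1511, P2 8.9703, P3 2.9790, P4 2.4779, P5 6.1439, P6 1.0980, P7 8.1798.
Lower quotas: P1 5, P2 8, P3 2, P4 2, P5 6, P6 1, P7 8 (sum 32, leaving 3 seats).
Remainders in descending order: P3 0.9790, P2 0.9703, P4 0.4779, P7 0.1798, P1 0.1511, P5 0.1439, P6 0.0980.
Largest remainders: P3, P2, P4 receive the extra seats.

P1 5, P2 9, P3 3, P4 3, P5 6, P6 1, P7 8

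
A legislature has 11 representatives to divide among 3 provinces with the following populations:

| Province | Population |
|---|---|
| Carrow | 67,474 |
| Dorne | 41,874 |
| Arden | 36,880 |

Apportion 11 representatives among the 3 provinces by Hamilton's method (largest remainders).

Carrow 5, Dorne 3, Arden 3

The standard divisor is 146228/11 ≈ 13293.455.
Standard quotas: Carrow 5.0757, Dorne 3.1500, Arden 2.7743.
Lower quotas: Carrow 5, Dorne 3, Arden 2 (sum 10, leaving 1 seat).
Remainders in descending order: Arden 0.7743, Dorne 0.1500, Carrow 0.0757.
The surplus seat goes to Arden.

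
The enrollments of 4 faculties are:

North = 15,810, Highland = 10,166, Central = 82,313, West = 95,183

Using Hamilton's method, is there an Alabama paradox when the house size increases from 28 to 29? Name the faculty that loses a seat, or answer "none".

At 28 seats: North 2, Highland 2, Central 11, West 13.
At 29 seats: North 2, Highland 1, Central 12, West 14.
Highland drops from 2 to 1.

Highland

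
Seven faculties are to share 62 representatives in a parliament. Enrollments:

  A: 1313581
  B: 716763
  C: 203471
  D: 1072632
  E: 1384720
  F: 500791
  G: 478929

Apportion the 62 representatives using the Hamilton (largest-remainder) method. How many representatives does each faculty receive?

A: 14, B: 8, C: 2, D: 12, E: 15, F: 6, G: 5

Standard divisor: 5670887 ÷ 62 ≈ 91465.919.
Standard quotas: A 14.3614, B 7.8364, C 2.2246, D 11.7271, E 15.1392, F 5.4752, G 5.2361.
Lower quotas: A 14, B 7, C 2, D 11, E 15, F 5, G 5 (sum 59, leaving 3 seats).
Remainders in descending order: B 0.8364, D 0.7271, F 0.4752, A 0.3614, G 0.2361, C 0.2246, E 0.1392.
The surplus seats go to B, D, F.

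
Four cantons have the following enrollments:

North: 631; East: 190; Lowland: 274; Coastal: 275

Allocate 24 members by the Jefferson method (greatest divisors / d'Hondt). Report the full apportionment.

Standard divisor 1370/24 ≈ 57.083; standard quotas: North 11.054, East 3.328, Lowland 4.800, Coastal 4.818.
Rounding down gives 11, 3, 4, 4 = 22 seats, so the divisor must be adjusted.
With modified divisor 54: modified quotas North 11.685, East 3.519, Lowland 5.074, Coastal 5.093.
Rounding down: North 11, East 3, Lowland 5, Coastal 5 (total 24).

North: 11, East: 3, Lowland: 5, Coastal: 5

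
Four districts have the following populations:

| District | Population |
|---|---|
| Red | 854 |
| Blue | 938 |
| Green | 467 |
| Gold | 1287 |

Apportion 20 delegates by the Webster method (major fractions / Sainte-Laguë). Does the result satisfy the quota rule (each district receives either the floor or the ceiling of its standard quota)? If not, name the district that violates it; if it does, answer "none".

none

Standard quotas: Red 4.817, Blue 5.290, Green 2.634, Gold 7.259.
Webster allocation: Red 5, Blue 5, Green 3, Gold 7.
Every allocation lies between the lower and upper quota.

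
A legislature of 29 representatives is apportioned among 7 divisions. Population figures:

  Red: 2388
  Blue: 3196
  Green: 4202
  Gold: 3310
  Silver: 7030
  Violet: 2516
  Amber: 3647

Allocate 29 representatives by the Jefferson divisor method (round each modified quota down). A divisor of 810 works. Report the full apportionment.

Red=2; Blue=3; Green=5; Gold=4; Silver=8; Violet=3; Amber=4

With modified divisor 810: modified quotas Red 2.948, Blue 3.946, Green 5.188, Gold 4.086, Silver 8.679, Violet 3.106, Amber 4.502.
Rounding down: Red 2, Blue 3, Green 5, Gold 4, Silver 8, Violet 3, Amber 4 (total 29).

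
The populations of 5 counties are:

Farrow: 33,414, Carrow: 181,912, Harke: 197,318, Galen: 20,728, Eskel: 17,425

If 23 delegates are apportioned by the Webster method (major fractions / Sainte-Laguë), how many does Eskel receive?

1

Standard divisor 450797/23 ≈ 19599.87; standard quotas: Farrow 1.705, Carrow 9.281, Harke 10.067, Galen 1.058, Eskel 0.889.
Rounding to the nearest integer gives Farrow 2, Carrow 9, Harke 10, Galen 1, Eskel 1 — total 23, matching the house size, so no adjustment is needed.
Eskel receives 1.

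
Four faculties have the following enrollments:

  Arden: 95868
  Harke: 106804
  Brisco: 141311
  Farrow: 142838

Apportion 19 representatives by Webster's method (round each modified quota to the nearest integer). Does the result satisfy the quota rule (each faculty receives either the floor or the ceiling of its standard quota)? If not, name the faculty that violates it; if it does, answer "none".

Standard quotas: Arden 3.742, Harke 4.168, Brisco 5.515, Farrow 5.575.
Webster allocation: Arden 4, Harke 4, Brisco 5, Farrow 6.
Every allocation lies between the lower and upper quota.

none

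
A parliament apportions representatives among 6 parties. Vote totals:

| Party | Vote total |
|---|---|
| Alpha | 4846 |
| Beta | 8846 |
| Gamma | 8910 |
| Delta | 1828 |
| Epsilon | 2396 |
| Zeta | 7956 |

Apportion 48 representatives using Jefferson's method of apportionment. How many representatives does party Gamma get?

13

Standard divisor 34782/48 ≈ 724.625; standard quotas: Alpha 6.688, Beta 12.208, Gamma 12.296, Delta 2.523, Epsilon 3.307, Zeta 10.979.
Rounding down gives 6, 12, 12, 2, 3, 10 = 45 seats, so the divisor must be adjusted.
With modified divisor 683: modified quotas Alpha 7.095, Beta 12.952, Gamma 13.045, Delta 2.676, Epsilon 3.508, Zeta 11.649.
Rounding down: Alpha 7, Beta 12, Gamma 13, Delta 2, Epsilon 3, Zeta 11 (total 48).
Gamma receives 13.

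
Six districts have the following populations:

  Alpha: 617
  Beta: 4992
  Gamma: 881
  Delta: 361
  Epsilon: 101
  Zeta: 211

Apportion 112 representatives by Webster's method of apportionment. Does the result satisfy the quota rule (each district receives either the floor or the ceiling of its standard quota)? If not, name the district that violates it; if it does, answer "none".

Beta

Standard quotas: Alpha 9.647, Beta 78.054, Gamma 13.775, Delta 5.645, Epsilon 1.579, Zeta 3.299.
Webster allocation: Alpha 10, Beta 77, Gamma 14, Delta 6, Epsilon 2, Zeta 3.
Beta has quota 78.054 (lower 78, upper 79) but receives 77 — outside the quota interval.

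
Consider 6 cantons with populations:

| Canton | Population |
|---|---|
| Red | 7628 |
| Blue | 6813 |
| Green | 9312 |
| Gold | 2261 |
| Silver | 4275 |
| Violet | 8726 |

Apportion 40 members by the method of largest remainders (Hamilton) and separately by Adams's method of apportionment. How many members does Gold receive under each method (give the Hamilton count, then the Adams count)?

Hamilton: Red 8, Blue 7, Green 10, Gold 2, Silver 4, Violet 9.
Adams: Red 8, Blue 7, Green 9, Gold 3, Silver 4, Violet 9.
Gold gets 2 under Hamilton and 3 under Adams.

2 and 3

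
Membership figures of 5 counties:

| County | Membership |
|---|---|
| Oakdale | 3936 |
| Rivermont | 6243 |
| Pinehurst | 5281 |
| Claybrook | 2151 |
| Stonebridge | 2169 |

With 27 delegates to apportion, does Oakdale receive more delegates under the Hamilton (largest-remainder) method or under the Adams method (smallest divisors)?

Hamilton: Oakdale 5, Rivermont 9, Pinehurst 7, Claybrook 3, Stonebridge 3.
Adams: Oakdale 6, Rivermont 8, Pinehurst 7, Claybrook 3, Stonebridge 3.
Oakdale gets 5 under Hamilton and 6 under Adams.

Adams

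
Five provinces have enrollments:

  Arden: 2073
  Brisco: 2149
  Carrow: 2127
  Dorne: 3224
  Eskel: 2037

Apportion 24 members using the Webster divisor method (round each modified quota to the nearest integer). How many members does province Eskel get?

4

Standard divisor 11610/24 ≈ 483.75; standard quotas: Arden 4.285, Brisco 4.442, Carrow 4.397, Dorne 6.665, Eskel 4.211.
Rounding to the nearest integer gives 4, 4, 4, 7, 4 = 23 seats, so the divisor must be adjusted.
With modified divisor 475: modified quotas Arden 4.364, Brisco 4.524, Carrow 4.478, Dorne 6.787, Eskel 4.288.
Rounding to the nearest integer: Arden 4, Brisco 5, Carrow 4, Dorne 7, Eskel 4 (total 24).
Eskel receives 4.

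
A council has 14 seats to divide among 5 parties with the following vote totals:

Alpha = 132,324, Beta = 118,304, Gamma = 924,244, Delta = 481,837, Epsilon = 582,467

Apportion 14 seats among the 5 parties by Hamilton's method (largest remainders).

Alpha: 1, Beta: 1, Gamma: 6, Delta: 3, Epsilon: 3

Total 2239176; standard divisor 2239176/14 ≈ 159941.143.
Standard quotas: Alpha 0.8273, Beta 0.7397, Gamma 5.7787, Delta 3.0126, Epsilon 3.6418.
Lower quotas: Alpha 0, Beta 0, Gamma 5, Delta 3, Epsilon 3 (sum 11, leaving 3 seats).
Remainders in descending order: Alpha 0.8273, Gamma 0.7787, Beta 0.7397, Epsilon 0.6418, Delta 0.0126.
Largest remainders: Alpha, Gamma, Beta receive the extra seats.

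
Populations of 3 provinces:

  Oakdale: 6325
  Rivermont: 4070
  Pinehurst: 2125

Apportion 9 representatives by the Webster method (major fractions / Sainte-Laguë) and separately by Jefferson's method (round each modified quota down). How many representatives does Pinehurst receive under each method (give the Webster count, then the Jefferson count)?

2 and 1

Webster: Oakdale 4, Rivermont 3, Pinehurst 2.
Jefferson: Oakdale 5, Rivermont 3, Pinehurst 1.
Pinehurst gets 2 under Webster and 1 under Jefferson.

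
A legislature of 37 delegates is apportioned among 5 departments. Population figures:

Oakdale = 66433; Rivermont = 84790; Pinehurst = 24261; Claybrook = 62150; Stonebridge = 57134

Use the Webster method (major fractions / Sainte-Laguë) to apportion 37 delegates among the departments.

Oakdale: 8, Rivermont: 11, Pinehurst: 3, Claybrook: 8, Stonebridge: 7

Standard divisor 294768/37 ≈ 7966.703; standard quotas: Oakdale 8.339, Rivermont 10.643, Pinehurst 3.045, Claybrook 7.801, Stonebridge 7.172.
Rounding to the nearest integer gives Oakdale 8, Rivermont 11, Pinehurst 3, Claybrook 8, Stonebridge 7 — total 37, matching the house size, so no adjustment is needed.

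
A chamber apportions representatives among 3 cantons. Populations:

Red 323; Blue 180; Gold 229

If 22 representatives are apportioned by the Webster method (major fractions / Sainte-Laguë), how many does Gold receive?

7

Standard divisor 732/22 ≈ 33.273; standard quotas: Red 9.708, Blue 5.410, Gold 6.883.
Rounding to the nearest integer gives Red 10, Blue 5, Gold 7 — total 22, matching the house size, so no adjustment is needed.
Gold receives 7.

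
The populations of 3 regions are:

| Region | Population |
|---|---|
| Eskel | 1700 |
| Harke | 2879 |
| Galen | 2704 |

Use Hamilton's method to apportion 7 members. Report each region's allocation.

Eskel 2, Harke 3, Galen 2

Standard divisor: 7283 ÷ 7 ≈ 1040.429.
Standard quotas: Eskel 1.634, Harke 2.767, Galen 2.599.
Lower quotas: Eskel 1, Harke 2, Galen 2 (sum 5, leaving 2 seats).
Remainders in descending order: Harke 0.767, Eskel 0.634, Galen 0.599.
The surplus seats go to Harke, Eskel.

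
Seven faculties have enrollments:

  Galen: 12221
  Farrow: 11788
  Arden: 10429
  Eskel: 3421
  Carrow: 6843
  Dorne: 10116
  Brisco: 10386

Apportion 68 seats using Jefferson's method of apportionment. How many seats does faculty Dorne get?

11

Standard divisor 65204/68 ≈ 958.882; standard quotas: Galen 12.745, Farrow 12.293, Arden 10.876, Eskel 3.568, Carrow 7.136, Dorne 10.550, Brisco 10.831.
Rounding down gives 12, 12, 10, 3, 7, 10, 10 = 64 seats, so the divisor must be adjusted.
With modified divisor 910: modified quotas Galen 13.430, Farrow 12.954, Arden 11.460, Eskel 3.759, Carrow 7.520, Dorne 11.116, Brisco 11.413.
Rounding down: Galen 13, Farrow 12, Arden 11, Eskel 3, Carrow 7, Dorne 11, Brisco 11 (total 68).
Dorne receives 11.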